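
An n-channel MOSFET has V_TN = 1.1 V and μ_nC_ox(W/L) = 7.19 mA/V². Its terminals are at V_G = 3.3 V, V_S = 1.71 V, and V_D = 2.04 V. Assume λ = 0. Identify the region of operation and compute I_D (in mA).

V_GS = V_G − V_S = 3.3 − 1.71 = 1.59 V; V_DS = V_D − V_S = 2.04 − 1.71 = 0.33 V.
V_ov = V_GS − V_TN = 1.59 − 1.1 = 0.49 V.
Since V_DS = 0.33 V < V_ov = 0.49 V, the device is in the triode region.
I_D = k_n [V_ov · V_DS − ½ V_DS²] = 7.19 × [0.49 × 0.33 − 0.5 × 0.33²] = 0.771 mA.

Triode; I_D = 0.771 mA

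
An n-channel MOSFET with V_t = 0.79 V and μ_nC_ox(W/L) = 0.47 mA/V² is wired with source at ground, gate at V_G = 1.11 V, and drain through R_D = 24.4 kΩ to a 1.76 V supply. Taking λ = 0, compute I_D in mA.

I_D = 0.0241 mA

V_GS = V_G = 1.11 V, so V_ov = 1.11 − 0.79 = 0.32 V.
Assume saturation: I_D = ½ k_n V_ov² = 0.5 × 0.47 × 0.32² = 0.0241 mA, giving V_DS = V_DD − I_D R_D = 1.76 − 0.0241 × 24.4 = 1.17 V.
V_DS = 1.17 V ≥ V_ov = 0.32 V, confirming saturation.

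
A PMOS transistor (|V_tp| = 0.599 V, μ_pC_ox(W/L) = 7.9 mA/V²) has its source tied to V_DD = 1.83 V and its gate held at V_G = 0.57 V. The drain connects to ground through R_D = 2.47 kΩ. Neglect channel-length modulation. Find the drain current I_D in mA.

V_SG = V_DD − V_G = 1.83 − 0.57 = 1.26 V, so V_ov = 1.26 − 0.599 = 0.661 V.
Assume saturation: I_D = ½ k_p V_ov² = 0.5 × 7.9 × 0.661² = 1.73 mA, giving V_SD = V_DD − I_D R_D = 1.83 − 1.73 × 2.47 = -2.43 V.
But -2.43 V < V_ov = 0.661 V, so the device is actually in triode.
In triode I_D = k_p[V_ov V_SD − ½ V_SD²] and I_D = (V_DD − V_SD)/R_D. Equating: 9.76 V_SD² − 13.9 V_SD + 1.83 = 0, giving V_SD = 0.147 V (the root below V_ov).
I_D = (1.83 − 0.147) / 2.47 = 0.681 mA.

I_D = 0.681 mA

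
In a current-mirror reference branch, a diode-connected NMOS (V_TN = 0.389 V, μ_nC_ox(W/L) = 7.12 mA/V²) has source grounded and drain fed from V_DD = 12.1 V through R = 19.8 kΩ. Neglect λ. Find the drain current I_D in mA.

I_D = 0.571 mA

With gate tied to drain, V_GS = V_DS ≥ V_GS − V_TN, so the device is in saturation.
KCL at the drain: ½ k_n (V_GS − V_TN)² = (V_DD − V_GS)/R.
Let x = V_GS − 0.389. Then 70.5 x² + x − 11.71 = 0, giving x = 0.401 V (positive root), so V_GS = 0.79 V.
I_D = (V_DD − V_GS)/R = (12.1 − 0.79) / 19.8 = 0.571 mA.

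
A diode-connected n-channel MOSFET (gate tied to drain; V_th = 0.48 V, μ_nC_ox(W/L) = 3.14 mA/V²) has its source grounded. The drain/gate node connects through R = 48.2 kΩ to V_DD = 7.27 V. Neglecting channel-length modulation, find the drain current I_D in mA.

I_D = 0.135 mA

With gate tied to drain, V_GS = V_DS ≥ V_GS − V_th, so the device is in saturation.
KCL at the drain: ½ k_n (V_GS − V_th)² = (V_DD − V_GS)/R.
Let x = V_GS − 0.48. Then 75.7 x² + x − 6.79 = 0, giving x = 0.293 V (positive root), so V_GS = 0.773 V.
I_D = (V_DD − V_GS)/R = (7.27 − 0.773) / 48.2 = 0.135 mA.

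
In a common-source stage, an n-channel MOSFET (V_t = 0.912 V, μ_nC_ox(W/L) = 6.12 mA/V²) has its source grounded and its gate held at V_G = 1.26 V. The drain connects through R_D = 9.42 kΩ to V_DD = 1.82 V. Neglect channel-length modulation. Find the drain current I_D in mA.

V_GS = V_G = 1.26 V, so V_ov = 1.26 − 0.912 = 0.348 V.
Assume saturation: I_D = ½ k_n V_ov² = 0.5 × 6.12 × 0.348² = 0.371 mA, giving V_DS = V_DD − I_D R_D = 1.82 − 0.371 × 9.42 = -1.67 V.
But -1.67 V < V_ov = 0.348 V, so the device is actually in triode.
In triode I_D = k_n[V_ov V_DS − ½ V_DS²] and I_D = (V_DD − V_DS)/R_D. Equating: 28.8 V_DS² − 21.06 V_DS + 1.82 = 0, giving V_DS = 0.1 V (the root below V_ov).
I_D = (1.82 − 0.1) / 9.42 = 0.183 mA.

I_D = 0.183 mA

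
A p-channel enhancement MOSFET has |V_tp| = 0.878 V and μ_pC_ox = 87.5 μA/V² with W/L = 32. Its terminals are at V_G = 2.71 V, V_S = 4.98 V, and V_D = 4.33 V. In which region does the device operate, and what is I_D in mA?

Triode; I_D = 1.94 mA

V_SG = V_S − V_G = 4.98 − 2.71 = 2.27 V; V_SD = V_S − V_D = 4.98 − 4.33 = 0.65 V.
k_p = μ_pC_ox · (W/L) = 2.8 mA/V².
V_ov = V_SG − |V_tp| = 2.27 − 0.878 = 1.39 V.
Since V_SD = 0.65 V < V_ov = 1.39 V, the device is in the triode region.
I_D = k_p [V_ov · V_SD − ½ V_SD²] = 2.8 × [1.39 × 0.65 − 0.5 × 0.65²] = 1.94 mA.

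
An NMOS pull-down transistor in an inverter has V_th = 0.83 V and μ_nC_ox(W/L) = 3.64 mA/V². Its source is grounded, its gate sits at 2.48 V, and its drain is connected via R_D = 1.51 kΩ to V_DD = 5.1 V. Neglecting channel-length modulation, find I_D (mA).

I_D = 2.98 mA

V_GS = V_G = 2.48 V, so V_ov = 2.48 − 0.83 = 1.65 V.
Assume saturation: I_D = ½ k_n V_ov² = 0.5 × 3.64 × 1.65² = 4.95 mA, giving V_DS = V_DD − I_D R_D = 5.1 − 4.95 × 1.51 = -2.38 V.
But -2.38 V < V_ov = 1.65 V, so the device is actually in triode.
In triode I_D = k_n[V_ov V_DS − ½ V_DS²] and I_D = (V_DD − V_DS)/R_D. Equating: 2.75 V_DS² − 10.07 V_DS + 5.1 = 0, giving V_DS = 0.607 V (the root below V_ov).
I_D = (5.1 − 0.607) / 1.51 = 2.98 mA.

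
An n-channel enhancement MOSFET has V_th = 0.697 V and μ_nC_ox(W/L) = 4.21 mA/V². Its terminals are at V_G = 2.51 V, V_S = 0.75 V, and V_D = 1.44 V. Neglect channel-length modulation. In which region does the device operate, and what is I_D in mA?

Triode; I_D = 2.09 mA

V_GS = V_G − V_S = 2.51 − 0.75 = 1.76 V; V_DS = V_D − V_S = 1.44 − 0.75 = 0.69 V.
V_ov = V_GS − V_th = 1.76 − 0.697 = 1.06 V.
Since V_DS = 0.69 V < V_ov = 1.06 V, the device is in the triode region.
I_D = k_n [V_ov · V_DS − ½ V_DS²] = 4.21 × [1.06 × 0.69 − 0.5 × 0.69²] = 2.09 mA.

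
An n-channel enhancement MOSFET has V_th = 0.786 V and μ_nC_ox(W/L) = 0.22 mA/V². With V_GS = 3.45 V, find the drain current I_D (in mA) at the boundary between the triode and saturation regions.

At the boundary V_DS = V_ov = V_GS − V_th = 3.45 − 0.786 = 2.66 V.
I_D = ½ k_n V_ov² = 0.5 × 0.22 × 2.66² = 0.781 mA.

I_D = 0.781 mA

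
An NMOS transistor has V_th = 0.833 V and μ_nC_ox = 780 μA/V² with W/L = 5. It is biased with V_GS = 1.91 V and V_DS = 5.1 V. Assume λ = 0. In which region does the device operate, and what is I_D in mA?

k_n = μ_nC_ox · (W/L) = 3.9 mA/V².
V_ov = V_GS − V_th = 1.91 − 0.833 = 1.08 V.
Since V_DS = 5.1 V ≥ V_ov = 1.08 V, the device is in saturation.
I_D = ½ k_n V_ov² = 0.5 × 3.9 × 1.08² = 2.26 mA.

Saturation; I_D = 2.26 mA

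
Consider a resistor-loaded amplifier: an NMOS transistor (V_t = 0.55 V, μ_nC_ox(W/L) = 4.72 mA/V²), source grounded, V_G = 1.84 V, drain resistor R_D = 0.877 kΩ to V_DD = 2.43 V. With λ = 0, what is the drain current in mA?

V_GS = V_G = 1.84 V, so V_ov = 1.84 − 0.55 = 1.29 V.
Assume saturation: I_D = ½ k_n V_ov² = 0.5 × 4.72 × 1.29² = 3.93 mA, giving V_DS = V_DD − I_D R_D = 2.43 − 3.93 × 0.877 = -1.01 V.
But -1.01 V < V_ov = 1.29 V, so the device is actually in triode.
In triode I_D = k_n[V_ov V_DS − ½ V_DS²] and I_D = (V_DD − V_DS)/R_D. Equating: 2.07 V_DS² − 6.34 V_DS + 2.43 = 0, giving V_DS = 0.449 V (the root below V_ov).
I_D = (2.43 − 0.449) / 0.877 = 2.26 mA.

I_D = 2.26 mA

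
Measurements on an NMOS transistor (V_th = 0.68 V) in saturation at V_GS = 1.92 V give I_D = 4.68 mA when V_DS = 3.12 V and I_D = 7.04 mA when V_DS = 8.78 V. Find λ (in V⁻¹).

λ = 0.123 V⁻¹

With V_GS fixed, I_D ∝ (1 + λ V_DS) in saturation, so I_D2/I_D1 = (1 + λ V_DS2)/(1 + λ V_DS1).
7.04/4.68 = 1.504 = (1 + 8.78 λ)/(1 + 3.12 λ).
Solving: λ (I_D1 V_DS2 − I_D2 V_DS1) = I_D2 − I_D1, so λ = (7.04 − 4.68) / (4.68 × 8.78 − 7.04 × 3.12) = 2.36 / 19.1 = 0.123 V⁻¹.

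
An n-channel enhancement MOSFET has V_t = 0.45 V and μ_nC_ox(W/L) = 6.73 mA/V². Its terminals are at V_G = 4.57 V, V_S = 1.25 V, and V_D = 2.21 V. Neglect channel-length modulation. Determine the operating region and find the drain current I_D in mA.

V_GS = V_G − V_S = 4.57 − 1.25 = 3.32 V; V_DS = V_D − V_S = 2.21 − 1.25 = 0.96 V.
V_ov = V_GS − V_t = 3.32 − 0.45 = 2.87 V.
Since V_DS = 0.96 V < V_ov = 2.87 V, the device is in the triode region.
I_D = k_n [V_ov · V_DS − ½ V_DS²] = 6.73 × [2.87 × 0.96 − 0.5 × 0.96²] = 15.4 mA.

Triode; I_D = 15.4 mA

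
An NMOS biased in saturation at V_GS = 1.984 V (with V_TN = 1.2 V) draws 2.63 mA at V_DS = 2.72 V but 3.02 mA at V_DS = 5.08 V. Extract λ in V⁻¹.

λ = 0.0758 V⁻¹

With V_GS fixed, I_D ∝ (1 + λ V_DS) in saturation, so I_D2/I_D1 = (1 + λ V_DS2)/(1 + λ V_DS1).
3.02/2.63 = 1.148 = (1 + 5.08 λ)/(1 + 2.72 λ).
Solving: λ (I_D1 V_DS2 − I_D2 V_DS1) = I_D2 − I_D1, so λ = (3.02 − 2.63) / (2.63 × 5.08 − 3.02 × 2.72) = 0.39 / 5.15 = 0.0758 V⁻¹.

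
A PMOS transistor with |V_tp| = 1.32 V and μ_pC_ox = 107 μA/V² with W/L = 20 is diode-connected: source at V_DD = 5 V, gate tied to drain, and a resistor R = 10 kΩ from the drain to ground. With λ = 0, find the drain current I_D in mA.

I_D = 0.314 mA

With gate tied to drain, V_SG = V_SD ≥ V_SG − |V_tp|, so the device is in saturation.
k_p = μ_pC_ox · (W/L) = 2.14 mA/V².
KCL at the drain: ½ k_p (V_SG − |V_tp|)² = (V_DD − V_SG)/R.
Let x = V_SG − 1.32. Then 10.7 x² + x − 3.68 = 0, giving x = 0.542 V (positive root), so V_SG = 1.86 V.
I_D = (V_DD − V_SG)/R = (5 − 1.86) / 10 = 0.314 mA.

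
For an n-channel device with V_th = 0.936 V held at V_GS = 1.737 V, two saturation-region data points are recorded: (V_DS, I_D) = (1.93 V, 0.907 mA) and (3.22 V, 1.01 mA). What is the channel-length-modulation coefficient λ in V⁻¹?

With V_GS fixed, I_D ∝ (1 + λ V_DS) in saturation, so I_D2/I_D1 = (1 + λ V_DS2)/(1 + λ V_DS1).
1.01/0.907 = 1.114 = (1 + 3.22 λ)/(1 + 1.93 λ).
Solving: λ (I_D1 V_DS2 − I_D2 V_DS1) = I_D2 − I_D1, so λ = (1.01 − 0.907) / (0.907 × 3.22 − 1.01 × 1.93) = 0.103 / 0.971 = 0.106 V⁻¹.

λ = 0.106 V⁻¹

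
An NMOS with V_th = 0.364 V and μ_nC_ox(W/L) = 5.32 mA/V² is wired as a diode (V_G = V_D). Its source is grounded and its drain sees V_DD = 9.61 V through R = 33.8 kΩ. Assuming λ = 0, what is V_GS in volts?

With gate tied to drain, V_GS = V_DS ≥ V_GS − V_th, so the device is in saturation.
KCL at the drain: ½ k_n (V_GS − V_th)² = (V_DD − V_GS)/R.
Let x = V_GS − 0.364. Then 89.9 x² + x − 9.246 = 0, giving x = 0.315 V (positive root), so V_GS = 0.679 V.
I_D = (V_DD − V_GS)/R = (9.61 − 0.679) / 33.8 = 0.264 mA.

V_GS = 0.679 V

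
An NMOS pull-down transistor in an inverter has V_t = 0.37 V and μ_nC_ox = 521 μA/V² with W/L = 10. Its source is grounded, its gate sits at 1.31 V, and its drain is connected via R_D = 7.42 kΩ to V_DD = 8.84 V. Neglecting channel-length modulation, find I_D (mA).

I_D = 1.15 mA

V_GS = V_G = 1.31 V, so V_ov = 1.31 − 0.37 = 0.94 V.
k_n = μ_nC_ox · (W/L) = 5.21 mA/V².
Assume saturation: I_D = ½ k_n V_ov² = 0.5 × 5.21 × 0.94² = 2.3 mA, giving V_DS = V_DD − I_D R_D = 8.84 − 2.3 × 7.42 = -8.24 V.
But -8.24 V < V_ov = 0.94 V, so the device is actually in triode.
In triode I_D = k_n[V_ov V_DS − ½ V_DS²] and I_D = (V_DD − V_DS)/R_D. Equating: 19.3 V_DS² − 37.34 V_DS + 8.84 = 0, giving V_DS = 0.276 V (the root below V_ov).
I_D = (8.84 − 0.276) / 7.42 = 1.15 mA.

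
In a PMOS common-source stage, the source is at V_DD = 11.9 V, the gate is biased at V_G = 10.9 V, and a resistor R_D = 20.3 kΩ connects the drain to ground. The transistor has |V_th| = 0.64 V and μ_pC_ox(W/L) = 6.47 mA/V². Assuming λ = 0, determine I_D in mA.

I_D = 0.419 mA

V_SG = V_DD − V_G = 11.9 − 10.9 = 1 V, so V_ov = 1 − 0.64 = 0.36 V.
Assume saturation: I_D = ½ k_p V_ov² = 0.5 × 6.47 × 0.36² = 0.419 mA, giving V_SD = V_DD − I_D R_D = 11.9 − 0.419 × 20.3 = 3.39 V.
V_SD = 3.39 V ≥ V_ov = 0.36 V, confirming saturation.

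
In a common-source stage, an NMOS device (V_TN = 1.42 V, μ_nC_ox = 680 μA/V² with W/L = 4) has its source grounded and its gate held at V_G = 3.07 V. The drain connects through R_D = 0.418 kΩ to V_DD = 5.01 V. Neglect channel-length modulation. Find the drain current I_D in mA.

I_D = 3.70 mA

V_GS = V_G = 3.07 V, so V_ov = 3.07 − 1.42 = 1.65 V.
k_n = μ_nC_ox · (W/L) = 2.72 mA/V².
Assume saturation: I_D = ½ k_n V_ov² = 0.5 × 2.72 × 1.65² = 3.7 mA, giving V_DS = V_DD − I_D R_D = 5.01 − 3.7 × 0.418 = 3.46 V.
V_DS = 3.46 V ≥ V_ov = 1.65 V, confirming saturation.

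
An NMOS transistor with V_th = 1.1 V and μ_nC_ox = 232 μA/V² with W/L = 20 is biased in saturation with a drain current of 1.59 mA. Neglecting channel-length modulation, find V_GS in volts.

V_GS = 1.93 V

k_n = μ_nC_ox · (W/L) = 4.64 mA/V².
In saturation I_D = ½ k_n (V_GS − V_th)², so V_GS − V_th = √(2 I_D / k_n) = √(2 × 1.59 / 4.64) = 0.828 V.
V_GS = 1.1 + 0.828 = 1.93 V.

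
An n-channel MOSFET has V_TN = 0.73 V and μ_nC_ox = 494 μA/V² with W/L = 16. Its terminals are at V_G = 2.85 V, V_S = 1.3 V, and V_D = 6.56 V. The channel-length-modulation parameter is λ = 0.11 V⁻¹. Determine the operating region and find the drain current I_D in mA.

V_GS = V_G − V_S = 2.85 − 1.3 = 1.55 V; V_DS = V_D − V_S = 6.56 − 1.3 = 5.26 V.
k_n = μ_nC_ox · (W/L) = 7.904 mA/V².
V_ov = V_GS − V_TN = 1.55 − 0.73 = 0.82 V.
Since V_DS = 5.26 V ≥ V_ov = 0.82 V, the device is in saturation.
I_D = ½ k_n V_ov² (1 + λ V_DS) = 0.5 × 7.904 × 0.82² × (1 + 0.11 × 5.26) = 4.19 mA.

Saturation; I_D = 4.19 mA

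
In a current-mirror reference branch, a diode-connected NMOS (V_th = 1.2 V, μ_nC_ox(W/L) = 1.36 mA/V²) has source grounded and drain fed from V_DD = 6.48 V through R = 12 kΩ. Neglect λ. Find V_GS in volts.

With gate tied to drain, V_GS = V_DS ≥ V_GS − V_th, so the device is in saturation.
KCL at the drain: ½ k_n (V_GS − V_th)² = (V_DD − V_GS)/R.
Let x = V_GS − 1.2. Then 8.16 x² + x − 5.28 = 0, giving x = 0.745 V (positive root), so V_GS = 1.95 V.
I_D = (V_DD − V_GS)/R = (6.48 − 1.95) / 12 = 0.378 mA.

V_GS = 1.95 V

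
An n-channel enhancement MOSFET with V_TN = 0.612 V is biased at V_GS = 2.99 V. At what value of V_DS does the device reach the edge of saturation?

The boundary between triode and saturation is V_DS = V_GS − V_TN = V_ov.
V_ov = 2.99 − 0.612 = 2.38 V.

V_DS,sat = 2.38 V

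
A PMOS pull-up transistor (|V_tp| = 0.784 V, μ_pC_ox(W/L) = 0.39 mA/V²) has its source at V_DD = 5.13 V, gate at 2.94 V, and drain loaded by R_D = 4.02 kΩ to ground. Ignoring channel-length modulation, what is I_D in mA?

I_D = 0.385 mA

V_SG = V_DD − V_G = 5.13 − 2.94 = 2.19 V, so V_ov = 2.19 − 0.784 = 1.41 V.
Assume saturation: I_D = ½ k_p V_ov² = 0.5 × 0.39 × 1.41² = 0.385 mA, giving V_SD = V_DD − I_D R_D = 5.13 − 0.385 × 4.02 = 3.58 V.
V_SD = 3.58 V ≥ V_ov = 1.41 V, confirming saturation.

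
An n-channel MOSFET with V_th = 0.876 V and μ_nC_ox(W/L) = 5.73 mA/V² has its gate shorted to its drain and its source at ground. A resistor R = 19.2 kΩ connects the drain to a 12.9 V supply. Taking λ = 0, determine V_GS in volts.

With gate tied to drain, V_GS = V_DS ≥ V_GS − V_th, so the device is in saturation.
KCL at the drain: ½ k_n (V_GS − V_th)² = (V_DD − V_GS)/R.
Let x = V_GS − 0.876. Then 55 x² + x − 12.02 = 0, giving x = 0.459 V (positive root), so V_GS = 1.33 V.
I_D = (V_DD − V_GS)/R = (12.9 − 1.33) / 19.2 = 0.602 mA.

V_GS = 1.33 V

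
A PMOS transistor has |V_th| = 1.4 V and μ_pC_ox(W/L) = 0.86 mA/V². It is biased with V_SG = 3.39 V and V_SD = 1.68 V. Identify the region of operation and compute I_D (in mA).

V_ov = V_SG − |V_th| = 3.39 − 1.4 = 1.99 V.
Since V_SD = 1.68 V < V_ov = 1.99 V, the device is in the triode region.
I_D = k_p [V_ov · V_SD − ½ V_SD²] = 0.86 × [1.99 × 1.68 − 0.5 × 1.68²] = 1.66 mA.

Triode; I_D = 1.66 mA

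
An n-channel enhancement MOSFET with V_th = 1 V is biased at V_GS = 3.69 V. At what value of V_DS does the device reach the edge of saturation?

V_DS,sat = 2.69 V

The boundary between triode and saturation is V_DS = V_GS − V_th = V_ov.
V_ov = 3.69 − 1 = 2.69 V.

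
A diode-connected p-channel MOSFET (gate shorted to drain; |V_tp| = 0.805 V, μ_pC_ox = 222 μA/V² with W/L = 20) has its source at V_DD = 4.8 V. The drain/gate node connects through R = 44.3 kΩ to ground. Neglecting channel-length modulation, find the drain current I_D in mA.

I_D = 0.0857 mA

With gate tied to drain, V_SG = V_SD ≥ V_SG − |V_tp|, so the device is in saturation.
k_p = μ_pC_ox · (W/L) = 4.44 mA/V².
KCL at the drain: ½ k_p (V_SG − |V_tp|)² = (V_DD − V_SG)/R.
Let x = V_SG − 0.805. Then 98.3 x² + x − 3.995 = 0, giving x = 0.197 V (positive root), so V_SG = 1 V.
I_D = (V_DD − V_SG)/R = (4.8 − 1) / 44.3 = 0.0857 mA.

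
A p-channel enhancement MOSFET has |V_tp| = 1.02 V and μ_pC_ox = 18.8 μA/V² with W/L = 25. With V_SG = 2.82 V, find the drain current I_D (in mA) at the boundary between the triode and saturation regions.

I_D = 0.761 mA

At the boundary V_SD = V_ov = V_SG − |V_tp| = 2.82 − 1.02 = 1.8 V.
k_p = μ_pC_ox · (W/L) = 0.47 mA/V².
I_D = ½ k_p V_ov² = 0.5 × 0.47 × 1.8² = 0.761 mA.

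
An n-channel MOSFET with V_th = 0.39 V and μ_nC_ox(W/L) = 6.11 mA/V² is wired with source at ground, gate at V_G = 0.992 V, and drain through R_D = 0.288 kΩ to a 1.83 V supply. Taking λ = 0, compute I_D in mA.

V_GS = V_G = 0.992 V, so V_ov = 0.992 − 0.39 = 0.602 V.
Assume saturation: I_D = ½ k_n V_ov² = 0.5 × 6.11 × 0.602² = 1.11 mA, giving V_DS = V_DD − I_D R_D = 1.83 − 1.11 × 0.288 = 1.51 V.
V_DS = 1.51 V ≥ V_ov = 0.602 V, confirming saturation.

I_D = 1.11 mA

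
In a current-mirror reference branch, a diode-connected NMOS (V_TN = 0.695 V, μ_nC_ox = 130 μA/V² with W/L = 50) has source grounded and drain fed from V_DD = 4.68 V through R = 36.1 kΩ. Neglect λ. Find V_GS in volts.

V_GS = 0.875 V

With gate tied to drain, V_GS = V_DS ≥ V_GS − V_TN, so the device is in saturation.
k_n = μ_nC_ox · (W/L) = 6.5 mA/V².
KCL at the drain: ½ k_n (V_GS − V_TN)² = (V_DD − V_GS)/R.
Let x = V_GS − 0.695. Then 117 x² + x − 3.985 = 0, giving x = 0.18 V (positive root), so V_GS = 0.875 V.
I_D = (V_DD − V_GS)/R = (4.68 − 0.875) / 36.1 = 0.105 mA.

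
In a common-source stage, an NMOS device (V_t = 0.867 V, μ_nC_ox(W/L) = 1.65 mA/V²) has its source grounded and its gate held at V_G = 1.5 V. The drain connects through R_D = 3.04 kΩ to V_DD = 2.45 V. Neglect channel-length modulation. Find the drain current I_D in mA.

V_GS = V_G = 1.5 V, so V_ov = 1.5 − 0.867 = 0.633 V.
Assume saturation: I_D = ½ k_n V_ov² = 0.5 × 1.65 × 0.633² = 0.331 mA, giving V_DS = V_DD − I_D R_D = 2.45 − 0.331 × 3.04 = 1.45 V.
V_DS = 1.45 V ≥ V_ov = 0.633 V, confirming saturation.

I_D = 0.331 mA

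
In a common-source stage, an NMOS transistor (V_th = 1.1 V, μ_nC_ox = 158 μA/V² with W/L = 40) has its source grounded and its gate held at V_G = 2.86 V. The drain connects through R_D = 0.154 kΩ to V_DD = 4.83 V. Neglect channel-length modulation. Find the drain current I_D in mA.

I_D = 9.79 mA

V_GS = V_G = 2.86 V, so V_ov = 2.86 − 1.1 = 1.76 V.
k_n = μ_nC_ox · (W/L) = 6.32 mA/V².
Assume saturation: I_D = ½ k_n V_ov² = 0.5 × 6.32 × 1.76² = 9.79 mA, giving V_DS = V_DD − I_D R_D = 4.83 − 9.79 × 0.154 = 3.32 V.
V_DS = 3.32 V ≥ V_ov = 1.76 V, confirming saturation.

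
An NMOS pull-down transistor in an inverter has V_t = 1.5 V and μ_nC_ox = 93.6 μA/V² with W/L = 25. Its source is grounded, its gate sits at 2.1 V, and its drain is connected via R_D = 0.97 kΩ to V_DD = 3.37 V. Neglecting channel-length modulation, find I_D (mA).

I_D = 0.421 mA

V_GS = V_G = 2.1 V, so V_ov = 2.1 − 1.5 = 0.6 V.
k_n = μ_nC_ox · (W/L) = 2.34 mA/V².
Assume saturation: I_D = ½ k_n V_ov² = 0.5 × 2.34 × 0.6² = 0.421 mA, giving V_DS = V_DD − I_D R_D = 3.37 − 0.421 × 0.97 = 2.96 V.
V_DS = 2.96 V ≥ V_ov = 0.6 V, confirming saturation.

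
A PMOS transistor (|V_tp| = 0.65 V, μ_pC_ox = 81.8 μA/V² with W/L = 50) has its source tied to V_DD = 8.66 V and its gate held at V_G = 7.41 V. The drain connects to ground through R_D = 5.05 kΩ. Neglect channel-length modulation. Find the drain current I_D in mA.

I_D = 0.736 mA

V_SG = V_DD − V_G = 8.66 − 7.41 = 1.25 V, so V_ov = 1.25 − 0.65 = 0.6 V.
k_p = μ_pC_ox · (W/L) = 4.09 mA/V².
Assume saturation: I_D = ½ k_p V_ov² = 0.5 × 4.09 × 0.6² = 0.736 mA, giving V_SD = V_DD − I_D R_D = 8.66 − 0.736 × 5.05 = 4.94 V.
V_SD = 4.94 V ≥ V_ov = 0.6 V, confirming saturation.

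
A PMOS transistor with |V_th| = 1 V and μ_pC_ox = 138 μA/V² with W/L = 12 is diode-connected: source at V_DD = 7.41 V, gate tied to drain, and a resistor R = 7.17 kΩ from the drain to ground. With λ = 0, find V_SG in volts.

V_SG = 1.96 V

With gate tied to drain, V_SG = V_SD ≥ V_SG − |V_th|, so the device is in saturation.
k_p = μ_pC_ox · (W/L) = 1.656 mA/V².
KCL at the drain: ½ k_p (V_SG − |V_th|)² = (V_DD − V_SG)/R.
Let x = V_SG − 1. Then 5.94 x² + x − 6.41 = 0, giving x = 0.958 V (positive root), so V_SG = 1.96 V.
I_D = (V_DD − V_SG)/R = (7.41 − 1.96) / 7.17 = 0.76 mA.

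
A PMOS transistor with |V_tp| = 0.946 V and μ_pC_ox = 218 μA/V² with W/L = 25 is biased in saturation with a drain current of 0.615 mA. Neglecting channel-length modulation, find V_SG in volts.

k_p = μ_pC_ox · (W/L) = 5.45 mA/V².
In saturation I_D = ½ k_p (V_SG − |V_tp|)², so V_SG − |V_tp| = √(2 I_D / k_p) = √(2 × 0.615 / 5.45) = 0.475 V.
V_SG = 0.946 + 0.475 = 1.42 V.

V_SG = 1.42 V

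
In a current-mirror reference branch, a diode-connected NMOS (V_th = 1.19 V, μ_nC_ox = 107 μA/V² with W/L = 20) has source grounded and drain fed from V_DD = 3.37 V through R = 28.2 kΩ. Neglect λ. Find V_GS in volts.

With gate tied to drain, V_GS = V_DS ≥ V_GS − V_th, so the device is in saturation.
k_n = μ_nC_ox · (W/L) = 2.14 mA/V².
KCL at the drain: ½ k_n (V_GS − V_th)² = (V_DD − V_GS)/R.
Let x = V_GS − 1.19. Then 30.2 x² + x − 2.18 = 0, giving x = 0.253 V (positive root), so V_GS = 1.44 V.
I_D = (V_DD − V_GS)/R = (3.37 − 1.44) / 28.2 = 0.0683 mA.

V_GS = 1.44 V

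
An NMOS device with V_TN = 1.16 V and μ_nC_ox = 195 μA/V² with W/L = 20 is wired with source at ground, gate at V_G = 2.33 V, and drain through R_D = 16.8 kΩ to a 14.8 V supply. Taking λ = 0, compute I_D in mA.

I_D = 0.869 mA

V_GS = V_G = 2.33 V, so V_ov = 2.33 − 1.16 = 1.17 V.
k_n = μ_nC_ox · (W/L) = 3.9 mA/V².
Assume saturation: I_D = ½ k_n V_ov² = 0.5 × 3.9 × 1.17² = 2.67 mA, giving V_DS = V_DD − I_D R_D = 14.8 − 2.67 × 16.8 = -30 V.
But -30 V < V_ov = 1.17 V, so the device is actually in triode.
In triode I_D = k_n[V_ov V_DS − ½ V_DS²] and I_D = (V_DD − V_DS)/R_D. Equating: 32.8 V_DS² − 77.66 V_DS + 14.8 = 0, giving V_DS = 0.209 V (the root below V_ov).
I_D = (14.8 − 0.209) / 16.8 = 0.869 mA.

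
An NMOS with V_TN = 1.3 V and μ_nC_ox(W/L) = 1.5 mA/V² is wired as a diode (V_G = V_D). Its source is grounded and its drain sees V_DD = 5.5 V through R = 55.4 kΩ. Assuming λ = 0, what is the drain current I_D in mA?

With gate tied to drain, V_GS = V_DS ≥ V_GS − V_TN, so the device is in saturation.
KCL at the drain: ½ k_n (V_GS − V_TN)² = (V_DD − V_GS)/R.
Let x = V_GS − 1.3. Then 41.5 x² + x − 4.2 = 0, giving x = 0.306 V (positive root), so V_GS = 1.61 V.
I_D = (V_DD − V_GS)/R = (5.5 − 1.61) / 55.4 = 0.0703 mA.

I_D = 0.0703 mA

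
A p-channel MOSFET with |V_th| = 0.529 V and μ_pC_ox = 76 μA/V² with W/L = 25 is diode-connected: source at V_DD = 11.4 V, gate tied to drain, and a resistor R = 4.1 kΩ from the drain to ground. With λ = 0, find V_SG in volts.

With gate tied to drain, V_SG = V_SD ≥ V_SG − |V_th|, so the device is in saturation.
k_p = μ_pC_ox · (W/L) = 1.9 mA/V².
KCL at the drain: ½ k_p (V_SG − |V_th|)² = (V_DD − V_SG)/R.
Let x = V_SG − 0.529. Then 3.89 x² + x − 10.87 = 0, giving x = 1.55 V (positive root), so V_SG = 2.08 V.
I_D = (V_DD − V_SG)/R = (11.4 − 2.08) / 4.1 = 2.27 mA.

V_SG = 2.08 V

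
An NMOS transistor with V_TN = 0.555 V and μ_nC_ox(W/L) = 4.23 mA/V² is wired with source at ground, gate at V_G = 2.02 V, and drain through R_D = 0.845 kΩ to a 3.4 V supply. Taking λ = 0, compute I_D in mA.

V_GS = V_G = 2.02 V, so V_ov = 2.02 − 0.555 = 1.46 V.
Assume saturation: I_D = ½ k_n V_ov² = 0.5 × 4.23 × 1.46² = 4.54 mA, giving V_DS = V_DD − I_D R_D = 3.4 − 4.54 × 0.845 = -0.436 V.
But -0.436 V < V_ov = 1.46 V, so the device is actually in triode.
In triode I_D = k_n[V_ov V_DS − ½ V_DS²] and I_D = (V_DD − V_DS)/R_D. Equating: 1.79 V_DS² − 6.236 V_DS + 3.4 = 0, giving V_DS = 0.676 V (the root below V_ov).
I_D = (3.4 − 0.676) / 0.845 = 3.22 mA.

I_D = 3.22 mA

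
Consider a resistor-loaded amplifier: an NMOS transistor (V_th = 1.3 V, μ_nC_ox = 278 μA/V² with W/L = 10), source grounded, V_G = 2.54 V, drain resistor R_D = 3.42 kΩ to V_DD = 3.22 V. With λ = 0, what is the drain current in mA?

V_GS = V_G = 2.54 V, so V_ov = 2.54 − 1.3 = 1.24 V.
k_n = μ_nC_ox · (W/L) = 2.78 mA/V².
Assume saturation: I_D = ½ k_n V_ov² = 0.5 × 2.78 × 1.24² = 2.14 mA, giving V_DS = V_DD − I_D R_D = 3.22 − 2.14 × 3.42 = -4.09 V.
But -4.09 V < V_ov = 1.24 V, so the device is actually in triode.
In triode I_D = k_n[V_ov V_DS − ½ V_DS²] and I_D = (V_DD − V_DS)/R_D. Equating: 4.75 V_DS² − 12.79 V_DS + 3.22 = 0, giving V_DS = 0.281 V (the root below V_ov).
I_D = (3.22 − 0.281) / 3.42 = 0.859 mA.

I_D = 0.859 mA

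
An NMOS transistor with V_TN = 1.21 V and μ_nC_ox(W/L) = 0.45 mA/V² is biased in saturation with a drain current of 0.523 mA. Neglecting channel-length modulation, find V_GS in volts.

V_GS = 2.73 V

In saturation I_D = ½ k_n (V_GS − V_TN)², so V_GS − V_TN = √(2 I_D / k_n) = √(2 × 0.523 / 0.45) = 1.52 V.
V_GS = 1.21 + 1.52 = 2.73 V.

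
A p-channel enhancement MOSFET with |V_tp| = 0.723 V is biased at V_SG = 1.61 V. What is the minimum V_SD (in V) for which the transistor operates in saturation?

The boundary between triode and saturation is V_SD = V_SG − |V_tp| = V_ov.
V_ov = 1.61 − 0.723 = 0.887 V.

V_SD,sat = 0.887 V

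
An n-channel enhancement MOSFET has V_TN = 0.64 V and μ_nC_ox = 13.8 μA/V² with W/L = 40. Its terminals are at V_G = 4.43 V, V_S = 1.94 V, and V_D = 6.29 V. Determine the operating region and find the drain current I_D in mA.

V_GS = V_G − V_S = 4.43 − 1.94 = 2.49 V; V_DS = V_D − V_S = 6.29 − 1.94 = 4.35 V.
k_n = μ_nC_ox · (W/L) = 0.552 mA/V².
V_ov = V_GS − V_TN = 2.49 − 0.64 = 1.85 V.
Since V_DS = 4.35 V ≥ V_ov = 1.85 V, the device is in saturation.
I_D = ½ k_n V_ov² = 0.5 × 0.552 × 1.85² = 0.945 mA.

Saturation; I_D = 0.945 mA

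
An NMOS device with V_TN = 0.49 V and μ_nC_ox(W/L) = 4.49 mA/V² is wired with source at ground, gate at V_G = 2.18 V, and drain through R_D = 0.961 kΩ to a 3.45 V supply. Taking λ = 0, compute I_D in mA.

V_GS = V_G = 2.18 V, so V_ov = 2.18 − 0.49 = 1.69 V.
Assume saturation: I_D = ½ k_n V_ov² = 0.5 × 4.49 × 1.69² = 6.41 mA, giving V_DS = V_DD − I_D R_D = 3.45 − 6.41 × 0.961 = -2.71 V.
But -2.71 V < V_ov = 1.69 V, so the device is actually in triode.
In triode I_D = k_n[V_ov V_DS − ½ V_DS²] and I_D = (V_DD − V_DS)/R_D. Equating: 2.16 V_DS² − 8.292 V_DS + 3.45 = 0, giving V_DS = 0.475 V (the root below V_ov).
I_D = (3.45 − 0.475) / 0.961 = 3.1 mA.

I_D = 3.10 mA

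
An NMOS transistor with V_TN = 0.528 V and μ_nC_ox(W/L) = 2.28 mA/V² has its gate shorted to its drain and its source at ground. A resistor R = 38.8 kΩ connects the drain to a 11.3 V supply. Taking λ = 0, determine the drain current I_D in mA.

With gate tied to drain, V_GS = V_DS ≥ V_GS − V_TN, so the device is in saturation.
KCL at the drain: ½ k_n (V_GS − V_TN)² = (V_DD − V_GS)/R.
Let x = V_GS − 0.528. Then 44.2 x² + x − 10.77 = 0, giving x = 0.482 V (positive root), so V_GS = 1.01 V.
I_D = (V_DD − V_GS)/R = (11.3 − 1.01) / 38.8 = 0.265 mA.

I_D = 0.265 mA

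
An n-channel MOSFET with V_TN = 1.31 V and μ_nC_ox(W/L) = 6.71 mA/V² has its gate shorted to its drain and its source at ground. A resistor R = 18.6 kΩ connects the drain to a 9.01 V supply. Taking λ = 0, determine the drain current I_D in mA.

I_D = 0.396 mA

With gate tied to drain, V_GS = V_DS ≥ V_GS − V_TN, so the device is in saturation.
KCL at the drain: ½ k_n (V_GS − V_TN)² = (V_DD − V_GS)/R.
Let x = V_GS − 1.31. Then 62.4 x² + x − 7.7 = 0, giving x = 0.343 V (positive root), so V_GS = 1.65 V.
I_D = (V_DD − V_GS)/R = (9.01 − 1.65) / 18.6 = 0.396 mA.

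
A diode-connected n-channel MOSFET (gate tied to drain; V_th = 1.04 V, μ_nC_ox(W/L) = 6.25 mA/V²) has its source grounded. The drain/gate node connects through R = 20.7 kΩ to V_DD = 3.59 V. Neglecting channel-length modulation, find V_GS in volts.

With gate tied to drain, V_GS = V_DS ≥ V_GS − V_th, so the device is in saturation.
KCL at the drain: ½ k_n (V_GS − V_th)² = (V_DD − V_GS)/R.
Let x = V_GS − 1.04. Then 64.7 x² + x − 2.55 = 0, giving x = 0.191 V (positive root), so V_GS = 1.23 V.
I_D = (V_DD − V_GS)/R = (3.59 − 1.23) / 20.7 = 0.114 mA.

V_GS = 1.23 V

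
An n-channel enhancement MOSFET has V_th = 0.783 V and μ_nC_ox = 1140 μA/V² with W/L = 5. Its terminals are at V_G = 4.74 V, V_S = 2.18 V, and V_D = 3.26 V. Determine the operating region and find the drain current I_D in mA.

V_GS = V_G − V_S = 4.74 − 2.18 = 2.56 V; V_DS = V_D − V_S = 3.26 − 2.18 = 1.08 V.
k_n = μ_nC_ox · (W/L) = 5.7 mA/V².
V_ov = V_GS − V_th = 2.56 − 0.783 = 1.78 V.
Since V_DS = 1.08 V < V_ov = 1.78 V, the device is in the triode region.
I_D = k_n [V_ov · V_DS − ½ V_DS²] = 5.7 × [1.78 × 1.08 − 0.5 × 1.08²] = 7.61 mA.

Triode; I_D = 7.61 mA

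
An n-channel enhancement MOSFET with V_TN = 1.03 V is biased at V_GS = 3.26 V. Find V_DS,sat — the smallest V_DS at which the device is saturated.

V_DS,sat = 2.23 V

The boundary between triode and saturation is V_DS = V_GS − V_TN = V_ov.
V_ov = 3.26 − 1.03 = 2.23 V.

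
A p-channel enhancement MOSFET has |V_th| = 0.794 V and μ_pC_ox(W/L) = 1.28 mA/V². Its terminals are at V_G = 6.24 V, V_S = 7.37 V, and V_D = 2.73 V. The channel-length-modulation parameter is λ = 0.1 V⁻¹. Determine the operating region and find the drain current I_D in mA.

V_SG = V_S − V_G = 7.37 − 6.24 = 1.13 V; V_SD = V_S − V_D = 7.37 − 2.73 = 4.64 V.
V_ov = V_SG − |V_th| = 1.13 − 0.794 = 0.336 V.
Since V_SD = 4.64 V ≥ V_ov = 0.336 V, the device is in saturation.
I_D = ½ k_p V_ov² (1 + λ V_SD) = 0.5 × 1.28 × 0.336² × (1 + 0.1 × 4.64) = 0.106 mA.

Saturation; I_D = 0.106 mA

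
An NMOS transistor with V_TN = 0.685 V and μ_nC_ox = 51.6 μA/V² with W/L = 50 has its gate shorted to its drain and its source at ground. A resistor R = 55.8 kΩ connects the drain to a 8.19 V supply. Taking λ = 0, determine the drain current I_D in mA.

I_D = 0.129 mA

With gate tied to drain, V_GS = V_DS ≥ V_GS − V_TN, so the device is in saturation.
k_n = μ_nC_ox · (W/L) = 2.58 mA/V².
KCL at the drain: ½ k_n (V_GS − V_TN)² = (V_DD − V_GS)/R.
Let x = V_GS − 0.685. Then 72 x² + x − 7.505 = 0, giving x = 0.316 V (positive root), so V_GS = 1 V.
I_D = (V_DD − V_GS)/R = (8.19 − 1) / 55.8 = 0.129 mA.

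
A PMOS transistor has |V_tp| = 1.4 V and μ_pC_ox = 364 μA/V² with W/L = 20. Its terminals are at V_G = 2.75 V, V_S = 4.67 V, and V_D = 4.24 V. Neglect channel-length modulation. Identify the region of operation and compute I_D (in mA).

V_SG = V_S − V_G = 4.67 − 2.75 = 1.92 V; V_SD = V_S − V_D = 4.67 − 4.24 = 0.43 V.
k_p = μ_pC_ox · (W/L) = 7.28 mA/V².
V_ov = V_SG − |V_tp| = 1.92 − 1.4 = 0.52 V.
Since V_SD = 0.43 V < V_ov = 0.52 V, the device is in the triode region.
I_D = k_p [V_ov · V_SD − ½ V_SD²] = 7.28 × [0.52 × 0.43 − 0.5 × 0.43²] = 0.955 mA.

Triode; I_D = 0.955 mA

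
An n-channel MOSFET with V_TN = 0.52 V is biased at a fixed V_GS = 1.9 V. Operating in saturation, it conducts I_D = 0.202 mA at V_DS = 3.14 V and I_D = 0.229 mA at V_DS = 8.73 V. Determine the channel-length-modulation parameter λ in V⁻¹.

With V_GS fixed, I_D ∝ (1 + λ V_DS) in saturation, so I_D2/I_D1 = (1 + λ V_DS2)/(1 + λ V_DS1).
0.229/0.202 = 1.134 = (1 + 8.73 λ)/(1 + 3.14 λ).
Solving: λ (I_D1 V_DS2 − I_D2 V_DS1) = I_D2 − I_D1, so λ = (0.229 − 0.202) / (0.202 × 8.73 − 0.229 × 3.14) = 0.027 / 1.04 = 0.0259 V⁻¹.

λ = 0.0259 V⁻¹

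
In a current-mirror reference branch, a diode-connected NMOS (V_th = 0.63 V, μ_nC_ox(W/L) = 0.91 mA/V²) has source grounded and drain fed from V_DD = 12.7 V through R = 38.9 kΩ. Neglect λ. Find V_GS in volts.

With gate tied to drain, V_GS = V_DS ≥ V_GS − V_th, so the device is in saturation.
KCL at the drain: ½ k_n (V_GS − V_th)² = (V_DD − V_GS)/R.
Let x = V_GS − 0.63. Then 17.7 x² + x − 12.07 = 0, giving x = 0.798 V (positive root), so V_GS = 1.43 V.
I_D = (V_DD − V_GS)/R = (12.7 − 1.43) / 38.9 = 0.29 mA.

V_GS = 1.43 V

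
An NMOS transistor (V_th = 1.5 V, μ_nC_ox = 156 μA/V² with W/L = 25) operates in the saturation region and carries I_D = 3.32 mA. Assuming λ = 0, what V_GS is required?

k_n = μ_nC_ox · (W/L) = 3.9 mA/V².
In saturation I_D = ½ k_n (V_GS − V_th)², so V_GS − V_th = √(2 I_D / k_n) = √(2 × 3.32 / 3.9) = 1.3 V.
V_GS = 1.5 + 1.3 = 2.8 V.

V_GS = 2.80 V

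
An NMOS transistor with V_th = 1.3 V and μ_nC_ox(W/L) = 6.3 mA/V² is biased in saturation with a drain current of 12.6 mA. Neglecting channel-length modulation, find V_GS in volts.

In saturation I_D = ½ k_n (V_GS − V_th)², so V_GS − V_th = √(2 I_D / k_n) = √(2 × 12.6 / 6.3) = 2 V.
V_GS = 1.3 + 2 = 3.3 V.

V_GS = 3.30 V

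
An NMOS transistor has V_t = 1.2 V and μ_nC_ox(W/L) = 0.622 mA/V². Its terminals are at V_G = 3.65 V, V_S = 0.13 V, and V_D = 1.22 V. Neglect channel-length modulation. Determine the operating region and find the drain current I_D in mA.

Triode; I_D = 1.20 mA

V_GS = V_G − V_S = 3.65 − 0.13 = 3.52 V; V_DS = V_D − V_S = 1.22 − 0.13 = 1.09 V.
V_ov = V_GS − V_t = 3.52 − 1.2 = 2.32 V.
Since V_DS = 1.09 V < V_ov = 2.32 V, the device is in the triode region.
I_D = k_n [V_ov · V_DS − ½ V_DS²] = 0.622 × [2.32 × 1.09 − 0.5 × 1.09²] = 1.2 mA.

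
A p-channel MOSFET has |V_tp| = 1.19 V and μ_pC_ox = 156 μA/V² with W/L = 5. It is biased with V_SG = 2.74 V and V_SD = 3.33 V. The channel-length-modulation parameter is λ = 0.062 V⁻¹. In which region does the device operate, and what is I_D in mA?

k_p = μ_pC_ox · (W/L) = 0.78 mA/V².
V_ov = V_SG − |V_tp| = 2.74 − 1.19 = 1.55 V.
Since V_SD = 3.33 V ≥ V_ov = 1.55 V, the device is in saturation.
I_D = ½ k_p V_ov² (1 + λ V_SD) = 0.5 × 0.78 × 1.55² × (1 + 0.062 × 3.33) = 1.13 mA.

Saturation; I_D = 1.13 mA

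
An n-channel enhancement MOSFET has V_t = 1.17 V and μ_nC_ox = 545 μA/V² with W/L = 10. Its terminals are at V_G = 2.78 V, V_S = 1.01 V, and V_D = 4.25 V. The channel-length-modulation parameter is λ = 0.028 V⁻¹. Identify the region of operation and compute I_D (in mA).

Saturation; I_D = 1.07 mA

V_GS = V_G − V_S = 2.78 − 1.01 = 1.77 V; V_DS = V_D − V_S = 4.25 − 1.01 = 3.24 V.
k_n = μ_nC_ox · (W/L) = 5.45 mA/V².
V_ov = V_GS − V_t = 1.77 − 1.17 = 0.6 V.
Since V_DS = 3.24 V ≥ V_ov = 0.6 V, the device is in saturation.
I_D = ½ k_n V_ov² (1 + λ V_DS) = 0.5 × 5.45 × 0.6² × (1 + 0.028 × 3.24) = 1.07 mA.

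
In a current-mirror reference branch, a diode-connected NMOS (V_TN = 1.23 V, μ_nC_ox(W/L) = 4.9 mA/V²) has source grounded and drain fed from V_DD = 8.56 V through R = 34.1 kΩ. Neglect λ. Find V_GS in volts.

With gate tied to drain, V_GS = V_DS ≥ V_GS − V_TN, so the device is in saturation.
KCL at the drain: ½ k_n (V_GS − V_TN)² = (V_DD − V_GS)/R.
Let x = V_GS − 1.23. Then 83.5 x² + x − 7.33 = 0, giving x = 0.29 V (positive root), so V_GS = 1.52 V.
I_D = (V_DD − V_GS)/R = (8.56 − 1.52) / 34.1 = 0.206 mA.

V_GS = 1.52 V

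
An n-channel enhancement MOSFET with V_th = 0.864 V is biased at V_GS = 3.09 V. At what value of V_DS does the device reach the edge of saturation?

V_DS,sat = 2.23 V

The boundary between triode and saturation is V_DS = V_GS − V_th = V_ov.
V_ov = 3.09 − 0.864 = 2.23 V.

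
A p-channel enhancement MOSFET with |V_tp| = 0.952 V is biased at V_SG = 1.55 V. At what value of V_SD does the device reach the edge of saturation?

The boundary between triode and saturation is V_SD = V_SG − |V_tp| = V_ov.
V_ov = 1.55 − 0.952 = 0.598 V.

V_SD,sat = 0.598 V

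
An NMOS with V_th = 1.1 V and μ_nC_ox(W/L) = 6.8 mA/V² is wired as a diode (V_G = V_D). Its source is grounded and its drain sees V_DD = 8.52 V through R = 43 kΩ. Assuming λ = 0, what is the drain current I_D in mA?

With gate tied to drain, V_GS = V_DS ≥ V_GS − V_th, so the device is in saturation.
KCL at the drain: ½ k_n (V_GS − V_th)² = (V_DD − V_GS)/R.
Let x = V_GS − 1.1. Then 146 x² + x − 7.42 = 0, giving x = 0.222 V (positive root), so V_GS = 1.32 V.
I_D = (V_DD − V_GS)/R = (8.52 − 1.32) / 43 = 0.167 mA.

I_D = 0.167 mA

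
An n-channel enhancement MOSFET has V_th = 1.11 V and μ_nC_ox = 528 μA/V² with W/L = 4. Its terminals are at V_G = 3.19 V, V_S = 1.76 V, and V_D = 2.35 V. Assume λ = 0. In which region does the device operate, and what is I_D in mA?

V_GS = V_G − V_S = 3.19 − 1.76 = 1.43 V; V_DS = V_D − V_S = 2.35 − 1.76 = 0.59 V.
k_n = μ_nC_ox · (W/L) = 2.112 mA/V².
V_ov = V_GS − V_th = 1.43 − 1.11 = 0.32 V.
Since V_DS = 0.59 V ≥ V_ov = 0.32 V, the device is in saturation.
I_D = ½ k_n V_ov² = 0.5 × 2.112 × 0.32² = 0.108 mA.

Saturation; I_D = 0.108 mA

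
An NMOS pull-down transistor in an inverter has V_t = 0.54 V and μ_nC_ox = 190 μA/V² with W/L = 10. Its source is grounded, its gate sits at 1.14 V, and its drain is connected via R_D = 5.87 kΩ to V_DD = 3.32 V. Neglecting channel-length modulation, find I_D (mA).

V_GS = V_G = 1.14 V, so V_ov = 1.14 − 0.54 = 0.6 V.
k_n = μ_nC_ox · (W/L) = 1.9 mA/V².
Assume saturation: I_D = ½ k_n V_ov² = 0.5 × 1.9 × 0.6² = 0.342 mA, giving V_DS = V_DD − I_D R_D = 3.32 − 0.342 × 5.87 = 1.31 V.
V_DS = 1.31 V ≥ V_ov = 0.6 V, confirming saturation.

I_D = 0.342 mA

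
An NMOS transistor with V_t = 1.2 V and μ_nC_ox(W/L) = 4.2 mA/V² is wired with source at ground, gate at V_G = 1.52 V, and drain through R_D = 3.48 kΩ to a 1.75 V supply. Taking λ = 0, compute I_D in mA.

V_GS = V_G = 1.52 V, so V_ov = 1.52 − 1.2 = 0.32 V.
Assume saturation: I_D = ½ k_n V_ov² = 0.5 × 4.2 × 0.32² = 0.215 mA, giving V_DS = V_DD − I_D R_D = 1.75 − 0.215 × 3.48 = 1 V.
V_DS = 1 V ≥ V_ov = 0.32 V, confirming saturation.

I_D = 0.215 mA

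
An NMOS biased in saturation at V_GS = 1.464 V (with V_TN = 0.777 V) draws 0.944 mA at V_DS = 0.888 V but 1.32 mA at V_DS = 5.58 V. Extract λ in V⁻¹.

λ = 0.0918 V⁻¹

With V_GS fixed, I_D ∝ (1 + λ V_DS) in saturation, so I_D2/I_D1 = (1 + λ V_DS2)/(1 + λ V_DS1).
1.32/0.944 = 1.398 = (1 + 5.58 λ)/(1 + 0.888 λ).
Solving: λ (I_D1 V_DS2 − I_D2 V_DS1) = I_D2 − I_D1, so λ = (1.32 − 0.944) / (0.944 × 5.58 − 1.32 × 0.888) = 0.376 / 4.1 = 0.0918 V⁻¹.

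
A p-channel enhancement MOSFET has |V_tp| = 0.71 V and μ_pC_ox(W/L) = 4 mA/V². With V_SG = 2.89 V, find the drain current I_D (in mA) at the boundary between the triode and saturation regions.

At the boundary V_SD = V_ov = V_SG − |V_tp| = 2.89 − 0.71 = 2.18 V.
I_D = ½ k_p V_ov² = 0.5 × 4 × 2.18² = 9.5 mA.

I_D = 9.50 mA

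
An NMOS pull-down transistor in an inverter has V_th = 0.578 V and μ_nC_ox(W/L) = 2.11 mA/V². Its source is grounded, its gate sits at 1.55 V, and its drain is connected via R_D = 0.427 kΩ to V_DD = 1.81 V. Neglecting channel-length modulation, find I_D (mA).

V_GS = V_G = 1.55 V, so V_ov = 1.55 − 0.578 = 0.972 V.
Assume saturation: I_D = ½ k_n V_ov² = 0.5 × 2.11 × 0.972² = 0.997 mA, giving V_DS = V_DD − I_D R_D = 1.81 − 0.997 × 0.427 = 1.38 V.
V_DS = 1.38 V ≥ V_ov = 0.972 V, confirming saturation.

I_D = 0.997 mA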